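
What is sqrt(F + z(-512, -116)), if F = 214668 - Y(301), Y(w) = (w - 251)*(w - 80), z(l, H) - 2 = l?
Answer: 2*sqrt(50777) ≈ 450.67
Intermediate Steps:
z(l, H) = 2 + l
Y(w) = (-251 + w)*(-80 + w)
F = 203618 (F = 214668 - (20080 + 301**2 - 331*301) = 214668 - (20080 + 90601 - 99631) = 214668 - 1*11050 = 214668 - 11050 = 203618)
sqrt(F + z(-512, -116)) = sqrt(203618 + (2 - 512)) = sqrt(203618 - 510) = sqrt(203108) = 2*sqrt(50777)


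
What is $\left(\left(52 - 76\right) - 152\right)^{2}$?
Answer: $30976$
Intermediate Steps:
$\left(\left(52 - 76\right) - 152\right)^{2} = \left(-24 - 152\right)^{2} = \left(-176\right)^{2} = 30976$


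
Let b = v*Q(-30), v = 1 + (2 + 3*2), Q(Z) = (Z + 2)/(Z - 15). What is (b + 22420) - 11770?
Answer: 53278/5 ≈ 10656.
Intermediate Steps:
Q(Z) = (2 + Z)/(-15 + Z)
v = 9 (v = 1 + (2 + 6) = 1 + 8 = 9)
b = 28/5 (b = 9*((2 - 30)/(-15 - 30)) = 9*(-28/(-45)) = 9*(-1/45*(-28)) = 9*(28/45) = 28/5 ≈ 5.6000)
(b + 22420) - 11770 = (28/5 + 22420) - 11770 = 112128/5 - 11770 = 53278/5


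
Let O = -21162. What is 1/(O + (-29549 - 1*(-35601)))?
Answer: -1/15110 ≈ -6.6181e-5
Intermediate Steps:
1/(O + (-29549 - 1*(-35601))) = 1/(-21162 + (-29549 - 1*(-35601))) = 1/(-21162 + (-29549 + 35601)) = 1/(-21162 + 6052) = 1/(-15110) = -1/15110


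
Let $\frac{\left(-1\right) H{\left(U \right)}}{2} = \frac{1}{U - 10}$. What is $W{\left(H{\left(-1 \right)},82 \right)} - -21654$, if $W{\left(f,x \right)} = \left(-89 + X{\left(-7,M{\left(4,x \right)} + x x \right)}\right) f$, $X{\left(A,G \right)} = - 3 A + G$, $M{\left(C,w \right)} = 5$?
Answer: $\frac{251516}{11} \approx 22865.0$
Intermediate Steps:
$H{\left(U \right)} = - \frac{2}{-10 + U}$ ($H{\left(U \right)} = - \frac{2}{U - 10} = - \frac{2}{-10 + U}$)
$X{\left(A,G \right)} = G - 3 A$
$W{\left(f,x \right)} = f \left(-63 + x^{2}\right)$ ($W{\left(f,x \right)} = \left(-89 + \left(\left(5 + x x\right) - -21\right)\right) f = \left(-89 + \left(\left(5 + x^{2}\right) + 21\right)\right) f = \left(-89 + \left(26 + x^{2}\right)\right) f = \left(-63 + x^{2}\right) f = f \left(-63 + x^{2}\right)$)
$W{\left(H{\left(-1 \right)},82 \right)} - -21654 = - \frac{2}{-10 - 1} \left(-63 + 82^{2}\right) - -21654 = - \frac{2}{-11} \left(-63 + 6724\right) + 21654 = \left(-2\right) \left(- \frac{1}{11}\right) 6661 + 21654 = \frac{2}{11} \cdot 6661 + 21654 = \frac{13322}{11} + 21654 = \frac{251516}{11}$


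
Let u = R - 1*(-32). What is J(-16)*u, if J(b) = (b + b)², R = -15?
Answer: 17408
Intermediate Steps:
J(b) = 4*b² (J(b) = (2*b)² = 4*b²)
u = 17 (u = -15 - 1*(-32) = -15 + 32 = 17)
J(-16)*u = (4*(-16)²)*17 = (4*256)*17 = 1024*17 = 17408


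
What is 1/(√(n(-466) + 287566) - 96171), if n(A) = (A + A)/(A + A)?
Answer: -96171/9248573674 - √287567/9248573674 ≈ -1.0456e-5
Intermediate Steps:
n(A) = 1 (n(A) = (2*A)/((2*A)) = (2*A)*(1/(2*A)) = 1)
1/(√(n(-466) + 287566) - 96171) = 1/(√(1 + 287566) - 96171) = 1/(√287567 - 96171) = 1/(-96171 + √287567)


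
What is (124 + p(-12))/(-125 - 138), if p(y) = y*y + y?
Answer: -256/263 ≈ -0.97338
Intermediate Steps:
p(y) = y + y² (p(y) = y² + y = y + y²)
(124 + p(-12))/(-125 - 138) = (124 - 12*(1 - 12))/(-125 - 138) = (124 - 12*(-11))/(-263) = (124 + 132)*(-1/263) = 256*(-1/263) = -256/263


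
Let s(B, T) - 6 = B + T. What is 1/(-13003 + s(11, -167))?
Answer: -1/13153 ≈ -7.6028e-5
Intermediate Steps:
s(B, T) = 6 + B + T (s(B, T) = 6 + (B + T) = 6 + B + T)
1/(-13003 + s(11, -167)) = 1/(-13003 + (6 + 11 - 167)) = 1/(-13003 - 150) = 1/(-13153) = -1/13153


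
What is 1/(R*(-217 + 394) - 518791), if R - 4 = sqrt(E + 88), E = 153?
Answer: -518083/268402444600 - 177*sqrt(241)/268402444600 ≈ -1.9405e-6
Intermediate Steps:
R = 4 + sqrt(241) (R = 4 + sqrt(153 + 88) = 4 + sqrt(241) ≈ 19.524)
1/(R*(-217 + 394) - 518791) = 1/((4 + sqrt(241))*(-217 + 394) - 518791) = 1/((4 + sqrt(241))*177 - 518791) = 1/((708 + 177*sqrt(241)) - 518791) = 1/(-518083 + 177*sqrt(241))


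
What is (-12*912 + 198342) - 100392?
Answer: 87006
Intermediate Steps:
(-12*912 + 198342) - 100392 = (-10944 + 198342) - 100392 = 187398 - 100392 = 87006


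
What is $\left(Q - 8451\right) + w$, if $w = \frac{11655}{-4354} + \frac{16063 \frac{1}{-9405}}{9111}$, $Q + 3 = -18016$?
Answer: $- \frac{1410954771465961}{53298530010} \approx -26473.0$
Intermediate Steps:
$Q = -18019$ ($Q = -3 - 18016 = -18019$)
$w = - \frac{142682101261}{53298530010}$ ($w = 11655 \left(- \frac{1}{4354}\right) + 16063 \left(- \frac{1}{9405}\right) \frac{1}{9111} = - \frac{1665}{622} - \frac{16063}{85688955} = - \frac{142682101261}{53298530010} \approx -2.677$)
$\left(Q - 8451\right) + w = \left(-18019 - 8451\right) - \frac{142682101261}{53298530010} = -26470 - \frac{142682101261}{53298530010} = - \frac{1410954771465961}{53298530010}$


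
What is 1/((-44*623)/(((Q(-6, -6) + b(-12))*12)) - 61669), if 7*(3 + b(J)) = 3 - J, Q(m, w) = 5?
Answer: -87/5413174 ≈ -1.6072e-5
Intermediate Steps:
b(J) = -18/7 - J/7 (b(J) = -3 + (3 - J)/7 = -3 + (3/7 - J/7) = -18/7 - J/7)
1/((-44*623)/(((Q(-6, -6) + b(-12))*12)) - 61669) = 1/((-44*623)/(((5 + (-18/7 - ⅐*(-12)))*12)) - 61669) = 1/(-27412*1/(12*(5 + (-18/7 + 12/7))) - 61669) = 1/(-27412*1/(12*(5 - 6/7)) - 61669) = 1/(-27412/((29/7)*12) - 61669) = 1/(-27412/348/7 - 61669) = 1/(-27412*7/348 - 61669) = 1/(-47971/87 - 61669) = 1/(-5413174/87) = -87/5413174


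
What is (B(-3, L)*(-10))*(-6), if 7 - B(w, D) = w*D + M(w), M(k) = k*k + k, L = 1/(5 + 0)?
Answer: 96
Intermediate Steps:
L = ⅕ (L = 1/5 = ⅕ ≈ 0.20000)
M(k) = k + k² (M(k) = k² + k = k + k²)
B(w, D) = 7 - D*w - w*(1 + w) (B(w, D) = 7 - (w*D + w*(1 + w)) = 7 - (D*w + w*(1 + w)) = 7 + (-D*w - w*(1 + w)) = 7 - D*w - w*(1 + w))
(B(-3, L)*(-10))*(-6) = ((7 - 1*⅕*(-3) - 1*(-3)*(1 - 3))*(-10))*(-6) = ((7 + ⅗ - 1*(-3)*(-2))*(-10))*(-6) = ((7 + ⅗ - 6)*(-10))*(-6) = ((8/5)*(-10))*(-6) = -16*(-6) = 96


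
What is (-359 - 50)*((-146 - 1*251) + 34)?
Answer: 148467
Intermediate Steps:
(-359 - 50)*((-146 - 1*251) + 34) = -409*((-146 - 251) + 34) = -409*(-397 + 34) = -409*(-363) = 148467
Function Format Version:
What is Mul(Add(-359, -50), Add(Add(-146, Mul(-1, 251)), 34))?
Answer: 148467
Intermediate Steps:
Mul(Add(-359, -50), Add(Add(-146, Mul(-1, 251)), 34)) = Mul(-409, Add(Add(-146, -251), 34)) = Mul(-409, Add(-397, 34)) = Mul(-409, -363) = 148467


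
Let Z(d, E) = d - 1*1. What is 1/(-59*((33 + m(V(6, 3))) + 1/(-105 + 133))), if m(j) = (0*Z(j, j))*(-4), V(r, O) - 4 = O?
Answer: -28/54575 ≈ -0.00051306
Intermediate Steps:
Z(d, E) = -1 + d (Z(d, E) = d - 1 = -1 + d)
V(r, O) = 4 + O
m(j) = 0 (m(j) = (0*(-1 + j))*(-4) = 0*(-4) = 0)
1/(-59*((33 + m(V(6, 3))) + 1/(-105 + 133))) = 1/(-59*((33 + 0) + 1/(-105 + 133))) = 1/(-59*(33 + 1/28)) = 1/(-59*925/28) = 1/(-54575/28) = -28/54575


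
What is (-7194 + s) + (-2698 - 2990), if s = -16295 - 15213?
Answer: -44390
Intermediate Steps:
s = -31508
(-7194 + s) + (-2698 - 2990) = (-7194 - 31508) + (-2698 - 2990) = -38702 - 5688 = -44390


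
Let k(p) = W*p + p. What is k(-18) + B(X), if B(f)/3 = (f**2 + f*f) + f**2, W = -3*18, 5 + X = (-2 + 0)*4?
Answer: 2475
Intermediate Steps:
X = -13 (X = -5 + (-2 + 0)*4 = -5 - 2*4 = -5 - 8 = -13)
W = -54
k(p) = -53*p (k(p) = -54*p + p = -53*p)
B(f) = 9*f**2 (B(f) = 3*((f**2 + f*f) + f**2) = 3*((f**2 + f**2) + f**2) = 3*(2*f**2 + f**2) = 3*(3*f**2) = 9*f**2)
k(-18) + B(X) = -53*(-18) + 9*(-13)**2 = 954 + 9*169 = 954 + 1521 = 2475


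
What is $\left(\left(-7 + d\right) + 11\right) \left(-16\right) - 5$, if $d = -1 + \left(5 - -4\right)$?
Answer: $-197$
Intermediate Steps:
$d = 8$ ($d = -1 + \left(5 + 4\right) = -1 + 9 = 8$)
$\left(\left(-7 + d\right) + 11\right) \left(-16\right) - 5 = \left(\left(-7 + 8\right) + 11\right) \left(-16\right) - 5 = \left(1 + 11\right) \left(-16\right) - 5 = 12 \left(-16\right) - 5 = -192 - 5 = -197$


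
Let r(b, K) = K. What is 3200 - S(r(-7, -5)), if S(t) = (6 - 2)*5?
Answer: 3180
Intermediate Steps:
S(t) = 20 (S(t) = 4*5 = 20)
3200 - S(r(-7, -5)) = 3200 - 1*20 = 3200 - 20 = 3180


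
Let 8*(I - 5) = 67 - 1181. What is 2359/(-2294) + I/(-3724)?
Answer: -16953893/17085712 ≈ -0.99228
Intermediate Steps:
I = -537/4 (I = 5 + (67 - 1181)/8 = 5 + (⅛)*(-1114) = 5 - 557/4 = -537/4 ≈ -134.25)
2359/(-2294) + I/(-3724) = 2359/(-2294) - 537/4/(-3724) = 2359*(-1/2294) - 537/4*(-1/3724) = -2359/2294 + 537/14896 = -16953893/17085712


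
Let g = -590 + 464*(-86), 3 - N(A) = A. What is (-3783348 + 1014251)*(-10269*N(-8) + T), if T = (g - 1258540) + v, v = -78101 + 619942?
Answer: 2409535292744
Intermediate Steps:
N(A) = 3 - A
v = 541841
g = -40494 (g = -590 - 39904 = -40494)
T = -757193 (T = (-40494 - 1258540) + 541841 = -1299034 + 541841 = -757193)
(-3783348 + 1014251)*(-10269*N(-8) + T) = (-3783348 + 1014251)*(-10269*(3 - 1*(-8)) - 757193) = -2769097*(-10269*(3 + 8) - 757193) = -2769097*(-10269*11 - 757193) = -2769097*(-112959 - 757193) = -2769097*(-870152) = 2409535292744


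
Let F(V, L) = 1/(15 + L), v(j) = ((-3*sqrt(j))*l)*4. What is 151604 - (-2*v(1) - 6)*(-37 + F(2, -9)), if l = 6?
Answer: 156687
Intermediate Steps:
v(j) = -72*sqrt(j) (v(j) = (-3*sqrt(j)*6)*4 = -18*sqrt(j)*4 = -72*sqrt(j))
151604 - (-2*v(1) - 6)*(-37 + F(2, -9)) = 151604 - (-(-144)*sqrt(1) - 6)*(-37 + 1/(15 - 9)) = 151604 - (-(-144) - 6)*(-37 + 1/6) = 151604 - (-2*(-72) - 6)*(-37 + 1/6) = 151604 - (144 - 6)*(-221)/6 = 151604 - 138*(-221)/6 = 151604 - 1*(-5083) = 151604 + 5083 = 156687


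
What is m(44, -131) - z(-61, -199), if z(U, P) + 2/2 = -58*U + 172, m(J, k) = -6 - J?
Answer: -3759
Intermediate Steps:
z(U, P) = 171 - 58*U (z(U, P) = -1 + (-58*U + 172) = -1 + (172 - 58*U) = 171 - 58*U)
m(44, -131) - z(-61, -199) = (-6 - 1*44) - (171 - 58*(-61)) = (-6 - 44) - (171 + 3538) = -50 - 1*3709 = -50 - 3709 = -3759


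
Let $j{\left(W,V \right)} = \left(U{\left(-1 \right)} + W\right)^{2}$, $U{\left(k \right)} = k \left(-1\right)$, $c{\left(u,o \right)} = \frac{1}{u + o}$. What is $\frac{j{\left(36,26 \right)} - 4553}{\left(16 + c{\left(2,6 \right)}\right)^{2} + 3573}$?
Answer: $- \frac{203776}{245313} \approx -0.83068$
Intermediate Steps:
$c{\left(u,o \right)} = \frac{1}{o + u}$
$U{\left(k \right)} = - k$
$j{\left(W,V \right)} = \left(1 + W\right)^{2}$ ($j{\left(W,V \right)} = \left(\left(-1\right) \left(-1\right) + W\right)^{2} = \left(1 + W\right)^{2}$)
$\frac{j{\left(36,26 \right)} - 4553}{\left(16 + c{\left(2,6 \right)}\right)^{2} + 3573} = \frac{\left(1 + 36\right)^{2} - 4553}{\left(16 + \frac{1}{6 + 2}\right)^{2} + 3573} = \frac{37^{2} - 4553}{\left(16 + \frac{1}{8}\right)^{2} + 3573} = \frac{1369 - 4553}{\left(16 + \frac{1}{8}\right)^{2} + 3573} = - \frac{3184}{\left(\frac{129}{8}\right)^{2} + 3573} = - \frac{3184}{\frac{16641}{64} + 3573} = - \frac{3184}{\frac{245313}{64}} = \left(-3184\right) \frac{64}{245313} = - \frac{203776}{245313}$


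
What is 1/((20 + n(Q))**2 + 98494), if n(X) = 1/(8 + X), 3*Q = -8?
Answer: 256/25318793 ≈ 1.0111e-5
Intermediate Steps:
Q = -8/3 (Q = (1/3)*(-8) = -8/3 ≈ -2.6667)
1/((20 + n(Q))**2 + 98494) = 1/((20 + 1/(8 - 8/3))**2 + 98494) = 1/((20 + 1/(16/3))**2 + 98494) = 1/((20 + 3/16)**2 + 98494) = 1/((323/16)**2 + 98494) = 1/(104329/256 + 98494) = 1/(25318793/256) = 256/25318793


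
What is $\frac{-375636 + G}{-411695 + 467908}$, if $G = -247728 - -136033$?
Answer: $- \frac{487331}{56213} \approx -8.6694$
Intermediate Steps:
$G = -111695$ ($G = -247728 + 136033 = -111695$)
$\frac{-375636 + G}{-411695 + 467908} = \frac{-375636 - 111695}{-411695 + 467908} = - \frac{487331}{56213}$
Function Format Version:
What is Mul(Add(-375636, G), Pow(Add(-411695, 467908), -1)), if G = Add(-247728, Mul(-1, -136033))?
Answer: Rational(-487331, 56213) ≈ -8.6694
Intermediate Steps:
G = -111695 (G = Add(-247728, 136033) = -111695)
Mul(Add(-375636, G), Pow(Add(-411695, 467908), -1)) = Mul(Add(-375636, -111695), Pow(Add(-411695, 467908), -1)) = Mul(-487331, Pow(56213, -1)) = Mul(-487331, Rational(1, 56213)) = Rational(-487331, 56213)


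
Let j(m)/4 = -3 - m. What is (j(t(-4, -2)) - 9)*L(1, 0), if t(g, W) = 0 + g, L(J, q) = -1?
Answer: 5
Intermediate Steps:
t(g, W) = g
j(m) = -12 - 4*m (j(m) = 4*(-3 - m) = -12 - 4*m)
(j(t(-4, -2)) - 9)*L(1, 0) = ((-12 - 4*(-4)) - 9)*(-1) = ((-12 + 16) - 9)*(-1) = (4 - 9)*(-1) = -5*(-1) = 5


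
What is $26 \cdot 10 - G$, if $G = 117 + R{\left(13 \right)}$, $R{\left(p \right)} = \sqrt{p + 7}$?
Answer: $143 - 2 \sqrt{5} \approx 138.53$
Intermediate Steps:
$R{\left(p \right)} = \sqrt{7 + p}$
$G = 117 + 2 \sqrt{5}$ ($G = 117 + \sqrt{7 + 13} = 117 + \sqrt{20} = 117 + 2 \sqrt{5} \approx 121.47$)
$26 \cdot 10 - G = 26 \cdot 10 - \left(117 + 2 \sqrt{5}\right) = 260 - \left(117 + 2 \sqrt{5}\right) = 143 - 2 \sqrt{5}$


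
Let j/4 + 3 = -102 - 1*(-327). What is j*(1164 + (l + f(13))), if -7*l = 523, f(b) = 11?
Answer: 6839376/7 ≈ 9.7705e+5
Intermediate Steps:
j = 888 (j = -12 + 4*(-102 - 1*(-327)) = -12 + 4*(-102 + 327) = -12 + 4*225 = -12 + 900 = 888)
l = -523/7 (l = -⅐*523 = -523/7 ≈ -74.714)
j*(1164 + (l + f(13))) = 888*(1164 + (-523/7 + 11)) = 888*(1164 - 446/7) = 888*(7702/7) = 6839376/7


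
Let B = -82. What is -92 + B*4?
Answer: -420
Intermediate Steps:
-92 + B*4 = -92 - 82*4 = -92 - 328 = -420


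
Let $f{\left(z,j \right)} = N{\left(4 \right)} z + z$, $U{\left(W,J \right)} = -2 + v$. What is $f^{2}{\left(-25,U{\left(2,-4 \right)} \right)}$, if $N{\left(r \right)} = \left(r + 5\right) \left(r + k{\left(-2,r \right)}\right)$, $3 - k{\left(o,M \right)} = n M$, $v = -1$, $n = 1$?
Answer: $490000$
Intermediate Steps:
$k{\left(o,M \right)} = 3 - M$ ($k{\left(o,M \right)} = 3 - 1 M = 3 - M$)
$N{\left(r \right)} = 15 + 3 r$ ($N{\left(r \right)} = \left(r + 5\right) \left(r - \left(-3 + r\right)\right) = \left(5 + r\right) 3 = 15 + 3 r$)
$U{\left(W,J \right)} = -3$ ($U{\left(W,J \right)} = -2 - 1 = -3$)
$f{\left(z,j \right)} = 28 z$ ($f{\left(z,j \right)} = \left(15 + 3 \cdot 4\right) z + z = \left(15 + 12\right) z + z = 27 z + z = 28 z$)
$f^{2}{\left(-25,U{\left(2,-4 \right)} \right)} = \left(28 \left(-25\right)\right)^{2} = \left(-700\right)^{2} = 490000$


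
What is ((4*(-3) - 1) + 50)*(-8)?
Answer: -296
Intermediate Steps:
((4*(-3) - 1) + 50)*(-8) = ((-12 - 1) + 50)*(-8) = (-13 + 50)*(-8) = 37*(-8) = -296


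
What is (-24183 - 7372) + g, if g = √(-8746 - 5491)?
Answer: -31555 + I*√14237 ≈ -31555.0 + 119.32*I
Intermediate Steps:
g = I*√14237 (g = √(-14237) = I*√14237 ≈ 119.32*I)
(-24183 - 7372) + g = (-24183 - 7372) + I*√14237 = -31555 + I*√14237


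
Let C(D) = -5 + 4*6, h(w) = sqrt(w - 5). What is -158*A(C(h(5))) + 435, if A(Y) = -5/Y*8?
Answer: 14585/19 ≈ 767.63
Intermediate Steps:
h(w) = sqrt(-5 + w)
C(D) = 19 (C(D) = -5 + 24 = 19)
A(Y) = -40/Y
-158*A(C(h(5))) + 435 = -(-6320)/19 + 435 = -158*(-40/19) + 435 = 6320/19 + 435 = 14585/19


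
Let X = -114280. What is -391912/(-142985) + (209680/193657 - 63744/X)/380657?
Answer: 82540387797454795288/30113951071207126105 ≈ 2.7409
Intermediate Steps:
-391912/(-142985) + (209680/193657 - 63744/X)/380657 = -391912/(-142985) + (209680/193657 - 63744/(-114280))/380657 = -391912*(-1/142985) + (209680*(1/193657) - 63744*(-1/114280))*(1/380657) = 391912/142985 + (209680/193657 + 7968/14285)*(1/380657) = 391912/142985 + (4538337776/2766390245)*(1/380657) = 391912/142985 + 4538337776/1053045811490965 = 82540387797454795288/30113951071207126105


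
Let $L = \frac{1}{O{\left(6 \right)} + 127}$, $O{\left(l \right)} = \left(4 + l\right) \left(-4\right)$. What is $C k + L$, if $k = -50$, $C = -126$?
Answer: $\frac{548101}{87} \approx 6300.0$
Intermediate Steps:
$O{\left(l \right)} = -16 - 4 l$
$L = \frac{1}{87}$ ($L = \frac{1}{\left(-16 - 24\right) + 127} = \frac{1}{-40 + 127} = \frac{1}{87} \approx 0.011494$)
$C k + L = \left(-126\right) \left(-50\right) + \frac{1}{87} = 6300 + \frac{1}{87} = \frac{548101}{87}$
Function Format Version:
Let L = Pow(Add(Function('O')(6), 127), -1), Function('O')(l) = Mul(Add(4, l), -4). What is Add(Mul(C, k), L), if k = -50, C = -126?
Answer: Rational(548101, 87) ≈ 6300.0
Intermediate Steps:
Function('O')(l) = Add(-16, Mul(-4, l))
L = Rational(1, 87) (L = Pow(Add(Add(-16, Mul(-4, 6)), 127), -1) = Pow(Add(Add(-16, -24), 127), -1) = Pow(Add(-40, 127), -1) = Pow(87, -1) = Rational(1, 87) ≈ 0.011494)
Add(Mul(C, k), L) = Add(Mul(-126, -50), Rational(1, 87)) = Add(6300, Rational(1, 87)) = Rational(548101, 87)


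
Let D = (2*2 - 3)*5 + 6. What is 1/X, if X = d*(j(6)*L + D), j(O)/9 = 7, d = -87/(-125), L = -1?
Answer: -125/4524 ≈ -0.027630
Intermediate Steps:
d = 87/125 (d = -87*(-1/125) = 87/125 ≈ 0.69600)
j(O) = 63 (j(O) = 9*7 = 63)
D = 11 (D = (4 - 3)*5 + 6 = 1*5 + 6 = 5 + 6 = 11)
X = -4524/125 (X = 87*(63*(-1) + 11)/125 = 87*(-63 + 11)/125 = (87/125)*(-52) = -4524/125 ≈ -36.192)
1/X = 1/(-4524/125) = -125/4524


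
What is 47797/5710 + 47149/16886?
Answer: 269080233/24104765 ≈ 11.163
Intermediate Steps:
47797/5710 + 47149/16886 = 269080233/24104765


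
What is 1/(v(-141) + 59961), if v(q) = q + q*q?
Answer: 1/79701 ≈ 1.2547e-5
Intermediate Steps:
v(q) = q + q²
1/(v(-141) + 59961) = 1/(-141*(1 - 141) + 59961) = 1/(-141*(-140) + 59961) = 1/(19740 + 59961) = 1/79701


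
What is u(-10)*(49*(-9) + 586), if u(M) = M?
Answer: -1450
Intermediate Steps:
u(-10)*(49*(-9) + 586) = -10*(49*(-9) + 586) = -10*(-441 + 586) = -10*145 = -1450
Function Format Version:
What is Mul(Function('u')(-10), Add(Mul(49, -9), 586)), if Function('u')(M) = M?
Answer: -1450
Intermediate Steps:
Mul(Function('u')(-10), Add(Mul(49, -9), 586)) = Mul(-10, Add(Mul(49, -9), 586)) = Mul(-10, Add(-441, 586)) = Mul(-10, 145) = -1450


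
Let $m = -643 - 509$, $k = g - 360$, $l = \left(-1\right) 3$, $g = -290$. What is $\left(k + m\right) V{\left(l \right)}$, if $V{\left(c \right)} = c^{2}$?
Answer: $-16218$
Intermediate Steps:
$l = -3$
$k = -650$ ($k = -290 - 360 = -650$)
$m = -1152$
$\left(k + m\right) V{\left(l \right)} = \left(-650 - 1152\right) \left(-3\right)^{2} = \left(-1802\right) 9 = -16218$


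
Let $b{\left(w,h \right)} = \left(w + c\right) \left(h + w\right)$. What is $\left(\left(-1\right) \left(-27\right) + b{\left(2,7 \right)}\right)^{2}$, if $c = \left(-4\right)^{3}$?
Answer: $281961$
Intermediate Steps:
$c = -64$
$b{\left(w,h \right)} = \left(-64 + w\right) \left(h + w\right)$ ($b{\left(w,h \right)} = \left(w - 64\right) \left(h + w\right) = \left(-64 + w\right) \left(h + w\right)$)
$\left(\left(-1\right) \left(-27\right) + b{\left(2,7 \right)}\right)^{2} = \left(\left(-1\right) \left(-27\right) + \left(2^{2} - 448 - 128 + 7 \cdot 2\right)\right)^{2} = \left(27 + \left(4 - 448 - 128 + 14\right)\right)^{2} = \left(27 - 558\right)^{2} = \left(-531\right)^{2} = 281961$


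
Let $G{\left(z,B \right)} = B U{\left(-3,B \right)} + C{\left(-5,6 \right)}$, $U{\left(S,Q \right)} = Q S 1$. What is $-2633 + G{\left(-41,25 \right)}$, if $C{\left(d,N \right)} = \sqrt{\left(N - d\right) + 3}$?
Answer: $-4508 + \sqrt{14} \approx -4504.3$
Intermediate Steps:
$U{\left(S,Q \right)} = Q S$
$C{\left(d,N \right)} = \sqrt{3 + N - d}$
$G{\left(z,B \right)} = \sqrt{14} - 3 B^{2}$ ($G{\left(z,B \right)} = B B \left(-3\right) + \sqrt{3 + 6 - -5} = B \left(- 3 B\right) + \sqrt{3 + 6 + 5} = - 3 B^{2} + \sqrt{14} = \sqrt{14} - 3 B^{2}$)
$-2633 + G{\left(-41,25 \right)} = -2633 + \left(\sqrt{14} - 3 \cdot 25^{2}\right) = -2633 + \left(\sqrt{14} - 1875\right) = -2633 - \left(1875 - \sqrt{14}\right) = -4508 + \sqrt{14}$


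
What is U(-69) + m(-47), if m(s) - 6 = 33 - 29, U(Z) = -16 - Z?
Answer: 63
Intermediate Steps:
m(s) = 10 (m(s) = 6 + (33 - 29) = 6 + 4 = 10)
U(-69) + m(-47) = (-16 - 1*(-69)) + 10 = (-16 + 69) + 10 = 53 + 10 = 63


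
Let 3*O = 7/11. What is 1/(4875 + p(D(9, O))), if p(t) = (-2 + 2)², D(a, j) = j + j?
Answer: 1/4875 ≈ 0.00020513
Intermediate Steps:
O = 7/33 (O = (7/11)/3 = (7*(1/11))/3 = (⅓)*(7/11) = 7/33 ≈ 0.21212)
D(a, j) = 2*j
p(t) = 0 (p(t) = 0² = 0)
1/(4875 + p(D(9, O))) = 1/(4875 + 0) = 1/4875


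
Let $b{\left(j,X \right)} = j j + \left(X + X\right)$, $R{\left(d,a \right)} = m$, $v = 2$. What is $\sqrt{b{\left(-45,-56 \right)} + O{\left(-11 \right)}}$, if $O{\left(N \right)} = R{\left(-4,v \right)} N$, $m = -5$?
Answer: $4 \sqrt{123} \approx 44.362$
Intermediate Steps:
$R{\left(d,a \right)} = -5$
$O{\left(N \right)} = - 5 N$
$b{\left(j,X \right)} = j^{2} + 2 X$
$\sqrt{b{\left(-45,-56 \right)} + O{\left(-11 \right)}} = \sqrt{\left(\left(-45\right)^{2} + 2 \left(-56\right)\right) - -55} = \sqrt{\left(2025 - 112\right) + 55} = \sqrt{1913 + 55} = \sqrt{1968} = 4 \sqrt{123}$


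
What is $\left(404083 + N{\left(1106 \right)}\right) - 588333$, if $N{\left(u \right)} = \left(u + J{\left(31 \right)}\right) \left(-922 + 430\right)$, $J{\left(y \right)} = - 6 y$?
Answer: $-636890$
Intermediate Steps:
$N{\left(u \right)} = 91512 - 492 u$ ($N{\left(u \right)} = \left(u - 186\right) \left(-922 + 430\right) = \left(u - 186\right) \left(-492\right) = \left(-186 + u\right) \left(-492\right) = 91512 - 492 u$)
$\left(404083 + N{\left(1106 \right)}\right) - 588333 = \left(404083 + \left(91512 - 544152\right)\right) - 588333 = \left(404083 - 452640\right) - 588333 = -48557 - 588333 = -636890$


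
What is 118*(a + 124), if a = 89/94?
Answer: 692955/47 ≈ 14744.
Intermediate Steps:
a = 89/94 (a = 89*(1/94) = 89/94 ≈ 0.94681)
118*(a + 124) = 118*(89/94 + 124) = 118*(11745/94) = 692955/47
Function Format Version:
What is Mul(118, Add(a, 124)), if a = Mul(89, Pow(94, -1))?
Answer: Rational(692955, 47) ≈ 14744.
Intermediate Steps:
a = Rational(89, 94) (a = Mul(89, Rational(1, 94)) = Rational(89, 94) ≈ 0.94681)
Mul(118, Add(a, 124)) = Mul(118, Add(Rational(89, 94), 124)) = Mul(118, Rational(11745, 94)) = Rational(692955, 47)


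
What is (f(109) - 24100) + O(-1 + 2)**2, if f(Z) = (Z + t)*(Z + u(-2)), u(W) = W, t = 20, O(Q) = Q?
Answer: -10296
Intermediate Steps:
f(Z) = (-2 + Z)*(20 + Z) (f(Z) = (Z + 20)*(Z - 2) = (20 + Z)*(-2 + Z) = (-2 + Z)*(20 + Z))
(f(109) - 24100) + O(-1 + 2)**2 = ((-40 + 109**2 + 18*109) - 24100) + (-1 + 2)**2 = ((-40 + 11881 + 1962) - 24100) + 1**2 = (13803 - 24100) + 1 = -10297 + 1 = -10296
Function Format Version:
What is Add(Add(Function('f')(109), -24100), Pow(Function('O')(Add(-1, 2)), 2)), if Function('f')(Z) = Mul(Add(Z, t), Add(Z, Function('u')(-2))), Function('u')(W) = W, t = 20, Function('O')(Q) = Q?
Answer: -10296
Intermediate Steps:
Function('f')(Z) = Mul(Add(-2, Z), Add(20, Z)) (Function('f')(Z) = Mul(Add(Z, 20), Add(Z, -2)) = Mul(Add(20, Z), Add(-2, Z)) = Mul(Add(-2, Z), Add(20, Z)))
Add(Add(Function('f')(109), -24100), Pow(Function('O')(Add(-1, 2)), 2)) = Add(Add(Add(-40, Pow(109, 2), Mul(18, 109)), -24100), Pow(Add(-1, 2), 2)) = Add(Add(Add(-40, 11881, 1962), -24100), Pow(1, 2)) = Add(Add(13803, -24100), 1) = Add(-10297, 1) = -10296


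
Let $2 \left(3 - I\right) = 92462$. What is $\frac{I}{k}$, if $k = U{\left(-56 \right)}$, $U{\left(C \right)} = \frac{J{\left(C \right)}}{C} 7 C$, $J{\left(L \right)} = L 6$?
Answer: $\frac{1651}{84} \approx 19.655$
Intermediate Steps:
$J{\left(L \right)} = 6 L$
$I = -46228$ ($I = 3 - 46231 = -46228$)
$U{\left(C \right)} = 42 C$ ($U{\left(C \right)} = \frac{6 C}{C} 7 C = 6 \cdot 7 C = 42 C$)
$k = -2352$ ($k = 42 \left(-56\right) = -2352$)
$\frac{I}{k} = - \frac{46228}{-2352} = \left(-46228\right) \left(- \frac{1}{2352}\right) = \frac{1651}{84}$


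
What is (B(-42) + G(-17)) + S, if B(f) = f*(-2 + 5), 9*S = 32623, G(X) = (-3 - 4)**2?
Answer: 31930/9 ≈ 3547.8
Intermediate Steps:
G(X) = 49 (G(X) = (-7)**2 = 49)
S = 32623/9 (S = (1/9)*32623 = 32623/9 ≈ 3624.8)
B(f) = 3*f (B(f) = f*3 = 3*f)
(B(-42) + G(-17)) + S = (3*(-42) + 49) + 32623/9 = (-126 + 49) + 32623/9 = -77 + 32623/9 = 31930/9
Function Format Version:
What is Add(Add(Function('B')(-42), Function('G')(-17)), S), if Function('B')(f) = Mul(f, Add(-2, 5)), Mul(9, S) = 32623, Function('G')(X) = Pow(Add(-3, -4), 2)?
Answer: Rational(31930, 9) ≈ 3547.8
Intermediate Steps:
Function('G')(X) = 49 (Function('G')(X) = Pow(-7, 2) = 49)
S = Rational(32623, 9) (S = Mul(Rational(1, 9), 32623) = Rational(32623, 9) ≈ 3624.8)
Function('B')(f) = Mul(3, f) (Function('B')(f) = Mul(f, 3) = Mul(3, f))
Add(Add(Function('B')(-42), Function('G')(-17)), S) = Add(Add(Mul(3, -42), 49), Rational(32623, 9)) = Add(Add(-126, 49), Rational(32623, 9)) = Add(-77, Rational(32623, 9)) = Rational(31930, 9)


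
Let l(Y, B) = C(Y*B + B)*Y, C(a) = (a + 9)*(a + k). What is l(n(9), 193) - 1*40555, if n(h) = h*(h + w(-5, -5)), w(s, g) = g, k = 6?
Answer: 1839597245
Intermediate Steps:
n(h) = h*(-5 + h) (n(h) = h*(h - 5) = h*(-5 + h))
C(a) = (6 + a)*(9 + a) (C(a) = (a + 9)*(a + 6) = (9 + a)*(6 + a) = (6 + a)*(9 + a))
l(Y, B) = Y*(54 + (B + B*Y)² + 15*B + 15*B*Y) (l(Y, B) = (54 + (Y*B + B)² + 15*(Y*B + B))*Y = (54 + (B*Y + B)² + 15*(B*Y + B))*Y = (54 + (B + B*Y)² + 15*(B + B*Y))*Y = (54 + (B + B*Y)² + (15*B + 15*B*Y))*Y = (54 + (B + B*Y)² + 15*B + 15*B*Y)*Y = Y*(54 + (B + B*Y)² + 15*B + 15*B*Y))
l(n(9), 193) - 1*40555 = (9*(-5 + 9))*(54 + 193²*(1 + 9*(-5 + 9))² + 15*193*(1 + 9*(-5 + 9))) - 1*40555 = (9*4)*(54 + 37249*(1 + 9*4)² + 15*193*(1 + 9*4)) - 40555 = 36*(54 + 37249*(1 + 36)² + 15*193*(1 + 36)) - 40555 = 36*(54 + 37249*37² + 15*193*37) - 40555 = 36*(54 + 37249*1369 + 107115) - 40555 = 36*(54 + 50993881 + 107115) - 40555 = 36*51101050 - 40555 = 1839637800 - 40555 = 1839597245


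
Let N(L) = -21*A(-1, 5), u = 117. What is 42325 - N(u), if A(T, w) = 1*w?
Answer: 42430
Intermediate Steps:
A(T, w) = w
N(L) = -105 (N(L) = -21*5 = -105)
42325 - N(u) = 42325 - 1*(-105) = 42325 + 105 = 42430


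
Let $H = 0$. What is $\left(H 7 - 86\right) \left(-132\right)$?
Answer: $11352$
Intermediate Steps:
$\left(H 7 - 86\right) \left(-132\right) = \left(0 \cdot 7 - 86\right) \left(-132\right) = \left(0 - 86\right) \left(-132\right) = \left(-86\right) \left(-132\right) = 11352$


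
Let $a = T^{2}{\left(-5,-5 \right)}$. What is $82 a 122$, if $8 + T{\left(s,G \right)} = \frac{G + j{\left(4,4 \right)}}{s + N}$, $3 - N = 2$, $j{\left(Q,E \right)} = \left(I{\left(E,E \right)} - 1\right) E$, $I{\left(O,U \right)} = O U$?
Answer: $\frac{18930069}{4} \approx 4.7325 \cdot 10^{6}$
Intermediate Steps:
$j{\left(Q,E \right)} = E \left(-1 + E^{2}\right)$ ($j{\left(Q,E \right)} = \left(E E - 1\right) E = \left(E^{2} - 1\right) E = \left(-1 + E^{2}\right) E = E \left(-1 + E^{2}\right)$)
$N = 1$ ($N = 3 - 2 = 1$)
$T{\left(s,G \right)} = -8 + \frac{60 + G}{1 + s}$ ($T{\left(s,G \right)} = -8 + \frac{G + \left(4^{3} - 4\right)}{s + 1} = -8 + \frac{G + \left(64 - 4\right)}{1 + s} = -8 + \frac{G + 60}{1 + s} = -8 + \frac{60 + G}{1 + s}$)
$a = \frac{7569}{16}$ ($a = \left(\frac{52 - 5 - -40}{1 - 5}\right)^{2} = \left(\frac{52 - 5 + 40}{-4}\right)^{2} = \left(\left(- \frac{1}{4}\right) 87\right)^{2} = \left(- \frac{87}{4}\right)^{2} = \frac{7569}{16} \approx 473.06$)
$82 a 122 = 82 \cdot \frac{7569}{16} \cdot 122 = \frac{310329}{8} \cdot 122 = \frac{18930069}{4}$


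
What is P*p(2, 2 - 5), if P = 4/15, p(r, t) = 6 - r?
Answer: 16/15 ≈ 1.0667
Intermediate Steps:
P = 4/15 (P = 4*(1/15) = 4/15 ≈ 0.26667)
P*p(2, 2 - 5) = 4*(6 - 1*2)/15 = 4*(6 - 2)/15 = (4/15)*4 = 16/15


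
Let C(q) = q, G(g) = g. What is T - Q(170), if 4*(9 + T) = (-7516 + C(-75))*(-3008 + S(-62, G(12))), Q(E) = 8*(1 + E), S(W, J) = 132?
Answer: 5456552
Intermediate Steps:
Q(E) = 8 + 8*E
T = 5457920 (T = -9 + ((-7516 - 75)*(-3008 + 132))/4 = -9 + (-7591*(-2876))/4 = -9 + (¼)*21831716 = -9 + 5457929 = 5457920)
T - Q(170) = 5457920 - (8 + 8*170) = 5457920 - (8 + 1360) = 5457920 - 1*1368 = 5457920 - 1368 = 5456552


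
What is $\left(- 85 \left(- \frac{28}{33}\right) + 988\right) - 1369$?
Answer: $- \frac{10193}{33} \approx -308.88$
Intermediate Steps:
$\left(- 85 \left(- \frac{28}{33}\right) + 988\right) - 1369 = \left(- 85 \left(\left(-28\right) \frac{1}{33}\right) + 988\right) - 1369 = \left(\left(-85\right) \left(- \frac{28}{33}\right) + 988\right) - 1369 = \left(\frac{2380}{33} + 988\right) - 1369 = \frac{34984}{33} - 1369 = - \frac{10193}{33}$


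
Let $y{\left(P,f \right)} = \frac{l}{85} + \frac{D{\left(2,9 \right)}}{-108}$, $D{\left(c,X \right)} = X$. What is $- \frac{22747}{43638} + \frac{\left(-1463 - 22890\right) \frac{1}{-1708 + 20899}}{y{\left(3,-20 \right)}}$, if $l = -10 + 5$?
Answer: $\frac{68044838341}{8095416294} \approx 8.4053$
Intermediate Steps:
$l = -5$
$y{\left(P,f \right)} = - \frac{29}{204}$ ($y{\left(P,f \right)} = - \frac{5}{85} + \frac{9}{-108} = \left(-5\right) \frac{1}{85} + 9 \left(- \frac{1}{108}\right) = - \frac{1}{17} - \frac{1}{12} = - \frac{29}{204}$)
$- \frac{22747}{43638} + \frac{\left(-1463 - 22890\right) \frac{1}{-1708 + 20899}}{y{\left(3,-20 \right)}} = - \frac{22747}{43638} + \frac{\left(-1463 - 22890\right) \frac{1}{-1708 + 20899}}{- \frac{29}{204}} = \left(-22747\right) \frac{1}{43638} + - \frac{24353}{19191} \left(- \frac{204}{29}\right) = - \frac{22747}{43638} + \left(-24353\right) \frac{1}{19191} \left(- \frac{204}{29}\right) = - \frac{22747}{43638} - - \frac{1656004}{185513} = - \frac{22747}{43638} + \frac{1656004}{185513} = \frac{68044838341}{8095416294}$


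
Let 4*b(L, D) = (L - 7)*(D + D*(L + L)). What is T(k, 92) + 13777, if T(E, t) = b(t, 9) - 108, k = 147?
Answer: 196201/4 ≈ 49050.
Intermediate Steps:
b(L, D) = (-7 + L)*(D + 2*D*L)/4 (b(L, D) = ((L - 7)*(D + D*(L + L)))/4 = ((-7 + L)*(D + D*(2*L)))/4 = ((-7 + L)*(D + 2*D*L))/4 = (-7 + L)*(D + 2*D*L)/4)
T(E, t) = -495/4 - 117*t/4 + 9*t²/2 (T(E, t) = (¼)*9*(-7 - 13*t + 2*t²) - 108 = (-63/4 - 117*t/4 + 9*t²/2) - 108 = -495/4 - 117*t/4 + 9*t²/2)
T(k, 92) + 13777 = (-495/4 - 117/4*92 + (9/2)*92²) + 13777 = (-495/4 - 2691 + (9/2)*8464) + 13777 = (-495/4 - 2691 + 38088) + 13777 = 141093/4 + 13777 = 196201/4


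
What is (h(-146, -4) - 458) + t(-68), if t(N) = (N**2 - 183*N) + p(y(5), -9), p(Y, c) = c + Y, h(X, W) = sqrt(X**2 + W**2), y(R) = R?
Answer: 16606 + 2*sqrt(5333) ≈ 16752.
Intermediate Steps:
h(X, W) = sqrt(W**2 + X**2)
p(Y, c) = Y + c
t(N) = -4 + N**2 - 183*N (t(N) = (N**2 - 183*N) + (5 - 9) = (N**2 - 183*N) - 4 = -4 + N**2 - 183*N)
(h(-146, -4) - 458) + t(-68) = (sqrt((-4)**2 + (-146)**2) - 458) + (-4 + (-68)**2 - 183*(-68)) = (sqrt(16 + 21316) - 458) + (-4 + 4624 + 12444) = (sqrt(21332) - 458) + 17064 = (2*sqrt(5333) - 458) + 17064 = (-458 + 2*sqrt(5333)) + 17064 = 16606 + 2*sqrt(5333)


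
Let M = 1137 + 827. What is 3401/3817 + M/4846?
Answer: 11988917/9248591 ≈ 1.2963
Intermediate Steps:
M = 1964
3401/3817 + M/4846 = 3401/3817 + 1964/4846 = 3401*(1/3817) + 1964*(1/4846) = 3401/3817 + 982/2423 = 11988917/9248591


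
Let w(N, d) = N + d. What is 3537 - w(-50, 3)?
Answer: 3584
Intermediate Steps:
3537 - w(-50, 3) = 3537 - (-50 + 3) = 3537 - 1*(-47) = 3537 + 47 = 3584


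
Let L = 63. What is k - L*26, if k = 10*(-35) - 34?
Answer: -2022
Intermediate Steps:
k = -384 (k = -350 - 34 = -384)
k - L*26 = -384 - 63*26 = -384 - 1*1638 = -384 - 1638 = -2022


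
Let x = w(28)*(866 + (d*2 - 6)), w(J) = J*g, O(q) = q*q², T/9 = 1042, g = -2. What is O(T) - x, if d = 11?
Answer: 824765927544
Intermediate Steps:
T = 9378 (T = 9*1042 = 9378)
O(q) = q³
w(J) = -2*J (w(J) = J*(-2) = -2*J)
x = -49392 (x = (-2*28)*(866 + (11*2 - 6)) = -56*(866 + (22 - 6)) = -56*(866 + 16) = -56*882 = -49392)
O(T) - x = 9378³ - 1*(-49392) = 824765878152 + 49392 = 824765927544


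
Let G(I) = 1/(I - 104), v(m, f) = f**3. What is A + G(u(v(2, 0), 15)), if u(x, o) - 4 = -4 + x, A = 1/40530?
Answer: -20213/2107560 ≈ -0.0095907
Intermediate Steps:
A = 1/40530 ≈ 2.4673e-5
u(x, o) = x (u(x, o) = 4 + (-4 + x) = x)
G(I) = 1/(-104 + I)
A + G(u(v(2, 0), 15)) = 1/40530 + 1/(-104 + 0**3) = 1/40530 + 1/(-104 + 0) = 1/40530 + 1/(-104) = 1/40530 - 1/104 = -20213/2107560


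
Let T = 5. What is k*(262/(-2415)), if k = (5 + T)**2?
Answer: -5240/483 ≈ -10.849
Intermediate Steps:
k = 100 (k = (5 + 5)**2 = 10**2 = 100)
k*(262/(-2415)) = 100*(262/(-2415)) = 100*(262*(-1/2415)) = 100*(-262/2415) = -5240/483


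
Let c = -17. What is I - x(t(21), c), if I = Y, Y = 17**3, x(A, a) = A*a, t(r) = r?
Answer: 5270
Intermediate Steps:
Y = 4913
I = 4913
I - x(t(21), c) = 4913 - 21*(-17) = 4913 - 1*(-357) = 4913 + 357 = 5270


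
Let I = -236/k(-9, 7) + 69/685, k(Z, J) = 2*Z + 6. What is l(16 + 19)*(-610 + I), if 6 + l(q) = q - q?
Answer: 2425856/685 ≈ 3541.4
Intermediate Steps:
l(q) = -6 (l(q) = -6 + (q - q) = -6 + 0 = -6)
k(Z, J) = 6 + 2*Z
I = 40622/2055 (I = -236/(6 + 2*(-9)) + 69/685 = -236/(6 - 18) + 69*(1/685) = -236/(-12) + 69/685 = -236*(-1/12) + 69/685 = 59/3 + 69/685 = 40622/2055 ≈ 19.767)
l(16 + 19)*(-610 + I) = -6*(-610 + 40622/2055) = -6*(-1212928/2055) = 2425856/685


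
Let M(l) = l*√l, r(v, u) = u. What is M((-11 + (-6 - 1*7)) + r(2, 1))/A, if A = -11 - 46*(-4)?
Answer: -23*I*√23/173 ≈ -0.6376*I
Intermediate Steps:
A = 173 (A = -11 + 184 = 173)
M(l) = l^(3/2)
M((-11 + (-6 - 1*7)) + r(2, 1))/A = ((-11 + (-6 - 1*7)) + 1)^(3/2)/173 = ((-11 + (-6 - 7)) + 1)^(3/2)*(1/173) = ((-11 - 13) + 1)^(3/2)*(1/173) = (-24 + 1)^(3/2)*(1/173) = (-23)^(3/2)*(1/173) = -23*I*√23*(1/173) = -23*I*√23/173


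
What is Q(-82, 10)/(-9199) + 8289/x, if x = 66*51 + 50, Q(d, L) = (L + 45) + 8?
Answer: 76035303/31423784 ≈ 2.4197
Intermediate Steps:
Q(d, L) = 53 + L (Q(d, L) = (45 + L) + 8 = 53 + L)
x = 3416 (x = 3366 + 50 = 3416)
Q(-82, 10)/(-9199) + 8289/x = (53 + 10)/(-9199) + 8289/3416 = 63*(-1/9199) + 8289*(1/3416) = -63/9199 + 8289/3416 = 76035303/31423784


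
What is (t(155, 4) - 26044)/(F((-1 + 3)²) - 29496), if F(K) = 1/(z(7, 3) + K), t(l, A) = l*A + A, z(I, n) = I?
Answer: 55924/64891 ≈ 0.86181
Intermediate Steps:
t(l, A) = A + A*l (t(l, A) = A*l + A = A + A*l)
F(K) = 1/(7 + K)
(t(155, 4) - 26044)/(F((-1 + 3)²) - 29496) = (4*(1 + 155) - 26044)/(1/(7 + (-1 + 3)²) - 29496) = (4*156 - 26044)/(1/(7 + 2²) - 29496) = (624 - 26044)/(1/(7 + 4) - 29496) = -25420/(1/11 - 29496) = -25420/(-324455/11) = -25420*(-11/324455) = 55924/64891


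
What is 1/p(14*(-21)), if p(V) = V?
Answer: -1/294 ≈ -0.0034014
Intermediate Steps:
1/p(14*(-21)) = 1/(14*(-21)) = 1/(-294) = -1/294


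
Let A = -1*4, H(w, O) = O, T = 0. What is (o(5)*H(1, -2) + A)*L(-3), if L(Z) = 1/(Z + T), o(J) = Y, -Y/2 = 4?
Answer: -4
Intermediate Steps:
Y = -8 (Y = -2*4 = -8)
o(J) = -8
A = -4
L(Z) = 1/Z (L(Z) = 1/(Z + 0) = 1/Z)
(o(5)*H(1, -2) + A)*L(-3) = (-8*(-2) - 4)/(-3) = (16 - 4)*(-1/3) = 12*(-1/3) = -4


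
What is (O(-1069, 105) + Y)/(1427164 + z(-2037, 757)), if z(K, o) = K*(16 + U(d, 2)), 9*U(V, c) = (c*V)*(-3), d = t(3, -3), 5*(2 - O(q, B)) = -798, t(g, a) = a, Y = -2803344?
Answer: -7007956/3476245 ≈ -2.0160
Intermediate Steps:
O(q, B) = 808/5 (O(q, B) = 2 - ⅕*(-798) = 2 + 798/5 = 808/5)
d = -3
U(V, c) = -V*c/3 (U(V, c) = ((c*V)*(-3))/9 = ((V*c)*(-3))/9 = (-3*V*c)/9 = -V*c/3)
z(K, o) = 18*K (z(K, o) = K*(16 - ⅓*(-3)*2) = K*(16 + 2) = K*18 = 18*K)
(O(-1069, 105) + Y)/(1427164 + z(-2037, 757)) = (808/5 - 2803344)/(1427164 + 18*(-2037)) = -14015912/(5*(1427164 - 36666)) = -14015912/5/1390498 = -14015912/5*1/1390498 = -7007956/3476245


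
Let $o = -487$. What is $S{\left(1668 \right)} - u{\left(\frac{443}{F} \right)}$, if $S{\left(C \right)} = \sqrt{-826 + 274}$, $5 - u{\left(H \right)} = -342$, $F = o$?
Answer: $-347 + 2 i \sqrt{138} \approx -347.0 + 23.495 i$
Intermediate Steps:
$F = -487$
$u{\left(H \right)} = 347$ ($u{\left(H \right)} = 5 - -342 = 5 + 342 = 347$)
$S{\left(C \right)} = 2 i \sqrt{138}$ ($S{\left(C \right)} = \sqrt{-552} = 2 i \sqrt{138}$)
$S{\left(1668 \right)} - u{\left(\frac{443}{F} \right)} = 2 i \sqrt{138} - 347 = -347 + 2 i \sqrt{138}$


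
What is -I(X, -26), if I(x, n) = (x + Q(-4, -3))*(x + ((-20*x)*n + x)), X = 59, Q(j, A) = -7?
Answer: -1601496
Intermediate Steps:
I(x, n) = (-7 + x)*(2*x - 20*n*x) (I(x, n) = (x - 7)*(x + ((-20*x)*n + x)) = (-7 + x)*(x + (-20*n*x + x)) = (-7 + x)*(x + (x - 20*n*x)) = (-7 + x)*(2*x - 20*n*x))
-I(X, -26) = -2*59*(-7 + 59 + 70*(-26) - 10*(-26)*59) = -2*59*(-7 + 59 - 1820 + 15340) = -2*59*13572 = -1*1601496 = -1601496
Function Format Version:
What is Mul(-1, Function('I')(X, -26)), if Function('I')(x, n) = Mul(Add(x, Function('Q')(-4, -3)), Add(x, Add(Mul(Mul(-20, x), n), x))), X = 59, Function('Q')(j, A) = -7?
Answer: -1601496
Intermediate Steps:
Function('I')(x, n) = Mul(Add(-7, x), Add(Mul(2, x), Mul(-20, n, x))) (Function('I')(x, n) = Mul(Add(x, -7), Add(x, Add(Mul(Mul(-20, x), n), x))) = Mul(Add(-7, x), Add(x, Add(Mul(-20, n, x), x))) = Mul(Add(-7, x), Add(x, Add(x, Mul(-20, n, x)))) = Mul(Add(-7, x), Add(Mul(2, x), Mul(-20, n, x))))
Mul(-1, Function('I')(X, -26)) = Mul(-1, Mul(2, 59, Add(-7, 59, Mul(70, -26), Mul(-10, -26, 59)))) = Mul(-1, Mul(2, 59, Add(-7, 59, -1820, 15340))) = Mul(-1, Mul(2, 59, 13572)) = Mul(-1, 1601496) = -1601496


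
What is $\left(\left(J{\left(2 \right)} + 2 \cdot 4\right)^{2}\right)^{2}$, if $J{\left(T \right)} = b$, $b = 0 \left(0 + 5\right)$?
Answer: $4096$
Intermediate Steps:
$b = 0$ ($b = 0 \cdot 5 = 0$)
$J{\left(T \right)} = 0$
$\left(\left(J{\left(2 \right)} + 2 \cdot 4\right)^{2}\right)^{2} = \left(\left(0 + 2 \cdot 4\right)^{2}\right)^{2} = \left(\left(0 + 8\right)^{2}\right)^{2} = \left(8^{2}\right)^{2} = 64^{2} = 4096$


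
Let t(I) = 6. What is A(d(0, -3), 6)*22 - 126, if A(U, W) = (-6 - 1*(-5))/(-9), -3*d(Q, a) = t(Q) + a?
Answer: -1112/9 ≈ -123.56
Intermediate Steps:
d(Q, a) = -2 - a/3 (d(Q, a) = -(6 + a)/3 = -2 - a/3)
A(U, W) = ⅑ (A(U, W) = (-6 + 5)*(-⅑) = -1*(-⅑) = ⅑)
A(d(0, -3), 6)*22 - 126 = (⅑)*22 - 126 = 22/9 - 126 = -1112/9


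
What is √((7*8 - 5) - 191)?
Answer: 2*I*√35 ≈ 11.832*I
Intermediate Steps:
√((7*8 - 5) - 191) = √((56 - 5) - 191) = √(51 - 191) = √(-140) = 2*I*√35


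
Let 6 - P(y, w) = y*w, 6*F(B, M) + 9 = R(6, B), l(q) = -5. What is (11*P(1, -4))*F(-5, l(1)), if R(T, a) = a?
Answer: -770/3 ≈ -256.67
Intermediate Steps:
F(B, M) = -3/2 + B/6
P(y, w) = 6 - w*y (P(y, w) = 6 - y*w = 6 - w*y)
(11*P(1, -4))*F(-5, l(1)) = (11*(6 - 1*(-4)*1))*(-3/2 + (1/6)*(-5)) = (11*(6 + 4))*(-3/2 - 5/6) = (11*10)*(-7/3) = 110*(-7/3) = -770/3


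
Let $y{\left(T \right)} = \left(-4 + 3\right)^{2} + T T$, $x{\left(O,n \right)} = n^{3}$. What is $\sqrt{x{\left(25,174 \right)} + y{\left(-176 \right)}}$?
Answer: $\sqrt{5299001} \approx 2302.0$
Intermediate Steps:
$y{\left(T \right)} = 1 + T^{2}$ ($y{\left(T \right)} = \left(-1\right)^{2} + T^{2} = 1 + T^{2}$)
$\sqrt{x{\left(25,174 \right)} + y{\left(-176 \right)}} = \sqrt{174^{3} + \left(1 + \left(-176\right)^{2}\right)} = \sqrt{5268024 + \left(1 + 30976\right)} = \sqrt{5268024 + 30977} = \sqrt{5299001}$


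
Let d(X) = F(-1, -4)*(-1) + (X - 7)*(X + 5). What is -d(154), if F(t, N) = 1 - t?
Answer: -23371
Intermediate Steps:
d(X) = -2 + (-7 + X)*(5 + X) (d(X) = (1 - 1*(-1))*(-1) + (X - 7)*(X + 5) = (1 + 1)*(-1) + (-7 + X)*(5 + X) = 2*(-1) + (-7 + X)*(5 + X) = -2 + (-7 + X)*(5 + X))
-d(154) = -(-37 + 154² - 2*154) = -(-37 + 23716 - 308) = -1*23371 = -23371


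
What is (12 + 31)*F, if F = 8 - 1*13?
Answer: -215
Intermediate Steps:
F = -5 (F = 8 - 13 = -5)
(12 + 31)*F = (12 + 31)*(-5) = 43*(-5) = -215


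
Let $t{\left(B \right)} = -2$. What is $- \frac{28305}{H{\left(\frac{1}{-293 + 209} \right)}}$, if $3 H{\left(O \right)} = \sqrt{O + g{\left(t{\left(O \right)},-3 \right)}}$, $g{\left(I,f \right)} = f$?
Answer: $\frac{169830 i \sqrt{5313}}{253} \approx 48929.0 i$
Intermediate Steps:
$H{\left(O \right)} = \frac{\sqrt{-3 + O}}{3}$ ($H{\left(O \right)} = \frac{\sqrt{O - 3}}{3} = \frac{\sqrt{-3 + O}}{3}$)
$- \frac{28305}{H{\left(\frac{1}{-293 + 209} \right)}} = - \frac{28305}{\frac{1}{3} \sqrt{-3 + \frac{1}{-293 + 209}}} = - \frac{28305}{\frac{1}{3} \sqrt{-3 + \frac{1}{-84}}} = - \frac{28305}{\frac{1}{3} \sqrt{-3 - \frac{1}{84}}} = - \frac{28305}{\frac{1}{3} \sqrt{- \frac{253}{84}}} = - \frac{28305}{\frac{1}{3} \frac{i \sqrt{5313}}{42}} = - \frac{28305}{\frac{1}{126} i \sqrt{5313}} = - 28305 \left(- \frac{6 i \sqrt{5313}}{253}\right) = \frac{169830 i \sqrt{5313}}{253}$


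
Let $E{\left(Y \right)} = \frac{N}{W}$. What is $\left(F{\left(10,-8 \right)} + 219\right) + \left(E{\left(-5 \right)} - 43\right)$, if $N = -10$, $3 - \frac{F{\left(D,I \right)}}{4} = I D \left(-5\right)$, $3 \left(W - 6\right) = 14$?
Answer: $- \frac{22607}{16} \approx -1412.9$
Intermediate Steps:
$W = \frac{32}{3}$ ($W = 6 + \frac{1}{3} \cdot 14 = 6 + \frac{14}{3} = \frac{32}{3} \approx 10.667$)
$F{\left(D,I \right)} = 12 + 20 D I$ ($F{\left(D,I \right)} = 12 - 4 I D \left(-5\right) = 12 - 4 D I \left(-5\right) = 12 - 4 \left(- 5 D I\right) = 12 + 20 D I$)
$E{\left(Y \right)} = - \frac{15}{16}$ ($E{\left(Y \right)} = - \frac{10}{\frac{32}{3}} = \left(-10\right) \frac{3}{32} = - \frac{15}{16}$)
$\left(F{\left(10,-8 \right)} + 219\right) + \left(E{\left(-5 \right)} - 43\right) = \left(\left(12 + 20 \cdot 10 \left(-8\right)\right) + 219\right) - \frac{703}{16} = \left(\left(12 - 1600\right) + 219\right) - \frac{703}{16} = \left(-1588 + 219\right) - \frac{703}{16} = -1369 - \frac{703}{16} = - \frac{22607}{16}$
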